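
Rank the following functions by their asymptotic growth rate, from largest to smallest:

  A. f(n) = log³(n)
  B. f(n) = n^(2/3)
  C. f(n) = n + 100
C > B > A

Comparing growth rates:
C = n + 100 is O(n)
B = n^(2/3) is O(n^(2/3))
A = log³(n) is O(log³ n)

Therefore, the order from fastest to slowest is: C > B > A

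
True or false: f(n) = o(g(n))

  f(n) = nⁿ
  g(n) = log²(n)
False

f(n) = nⁿ is O(nⁿ), and g(n) = log²(n) is O(log² n).
Since O(nⁿ) grows faster than or equal to O(log² n), f(n) = o(g(n)) is false.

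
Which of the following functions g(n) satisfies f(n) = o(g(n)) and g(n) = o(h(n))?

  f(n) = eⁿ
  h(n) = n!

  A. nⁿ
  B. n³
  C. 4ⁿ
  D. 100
C

We need g(n) with eⁿ = o(g(n)) and g(n) = o(n!), i.e. O(eⁿ) ≺ g ≺ O(n!).
Check each option:
  A. nⁿ — O(nⁿ) does not grow strictly slower than h(n)
  B. n³ — O(n³) does not grow strictly faster than f(n)
  C. 4ⁿ — O(4ⁿ) is strictly between O(eⁿ) and O(n!) ✓
  D. 100 — O(1) does not grow strictly faster than f(n)

Only option C (4ⁿ) lies strictly between.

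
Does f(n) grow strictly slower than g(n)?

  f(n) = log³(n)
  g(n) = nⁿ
True

f(n) = log³(n) is O(log³ n), and g(n) = nⁿ is O(nⁿ).
Since O(log³ n) grows strictly slower than O(nⁿ), f(n) = o(g(n)) is true.
This means lim(n→∞) f(n)/g(n) = 0.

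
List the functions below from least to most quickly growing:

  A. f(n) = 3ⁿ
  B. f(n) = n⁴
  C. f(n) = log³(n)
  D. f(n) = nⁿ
C < B < A < D

Comparing growth rates:
C = log³(n) is O(log³ n)
B = n⁴ is O(n⁴)
A = 3ⁿ is O(3ⁿ)
D = nⁿ is O(nⁿ)

Therefore, the order from slowest to fastest is: C < B < A < D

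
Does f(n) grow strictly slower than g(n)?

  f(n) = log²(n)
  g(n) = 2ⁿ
True

f(n) = log²(n) is O(log² n), and g(n) = 2ⁿ is O(2ⁿ).
Since O(log² n) grows strictly slower than O(2ⁿ), f(n) = o(g(n)) is true.
This means lim(n→∞) f(n)/g(n) = 0.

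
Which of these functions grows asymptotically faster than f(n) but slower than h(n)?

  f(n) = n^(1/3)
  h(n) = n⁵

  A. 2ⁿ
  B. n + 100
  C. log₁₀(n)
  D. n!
B

We need g(n) with n^(1/3) = o(g(n)) and g(n) = o(n⁵), i.e. O(n^(1/3)) ≺ g ≺ O(n⁵).
Check each option:
  A. 2ⁿ — O(2ⁿ) does not grow strictly slower than h(n)
  B. n + 100 — O(n) is strictly between O(n^(1/3)) and O(n⁵) ✓
  C. log₁₀(n) — O(log n) does not grow strictly faster than f(n)
  D. n! — O(n!) does not grow strictly slower than h(n)

Only option B (n + 100) lies strictly between.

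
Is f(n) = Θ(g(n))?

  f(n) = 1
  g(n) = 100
True

f(n) = 1 and g(n) = 100 are both O(1).
Since they have the same asymptotic growth rate, f(n) = Θ(g(n)) is true.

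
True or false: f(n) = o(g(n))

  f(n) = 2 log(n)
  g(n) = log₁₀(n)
False

f(n) = 2 log(n) is O(log n), and g(n) = log₁₀(n) is O(log n).
Since they have the same growth rate, f(n) = o(g(n)) is false.
(f = o(g) requires f to grow strictly slower, not equal.)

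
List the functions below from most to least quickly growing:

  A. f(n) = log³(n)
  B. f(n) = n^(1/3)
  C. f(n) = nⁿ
C > B > A

Comparing growth rates:
C = nⁿ is O(nⁿ)
B = n^(1/3) is O(n^(1/3))
A = log³(n) is O(log³ n)

Therefore, the order from fastest to slowest is: C > B > A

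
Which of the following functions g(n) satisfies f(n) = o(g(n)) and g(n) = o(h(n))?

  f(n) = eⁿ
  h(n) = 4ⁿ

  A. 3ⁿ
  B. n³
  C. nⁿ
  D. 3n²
A

We need g(n) with eⁿ = o(g(n)) and g(n) = o(4ⁿ), i.e. O(eⁿ) ≺ g ≺ O(4ⁿ).
Check each option:
  A. 3ⁿ — O(3ⁿ) is strictly between O(eⁿ) and O(4ⁿ) ✓
  B. n³ — O(n³) does not grow strictly faster than f(n)
  C. nⁿ — O(nⁿ) does not grow strictly slower than h(n)
  D. 3n² — O(n²) does not grow strictly faster than f(n)

Only option A (3ⁿ) lies strictly between.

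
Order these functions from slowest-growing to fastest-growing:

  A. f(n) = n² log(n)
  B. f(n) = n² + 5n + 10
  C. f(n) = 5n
C < B < A

Comparing growth rates:
C = 5n is O(n)
B = n² + 5n + 10 is O(n²)
A = n² log(n) is O(n² log n)

Therefore, the order from slowest to fastest is: C < B < A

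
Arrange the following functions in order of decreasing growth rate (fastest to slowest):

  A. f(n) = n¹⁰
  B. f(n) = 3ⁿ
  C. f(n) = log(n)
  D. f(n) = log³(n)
B > A > D > C

Comparing growth rates:
B = 3ⁿ is O(3ⁿ)
A = n¹⁰ is O(n¹⁰)
D = log³(n) is O(log³ n)
C = log(n) is O(log n)

Therefore, the order from fastest to slowest is: B > A > D > C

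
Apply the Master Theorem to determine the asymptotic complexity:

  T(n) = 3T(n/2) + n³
Θ(n³)

Master Theorem: a = 3, b = 2, f(n) = n³.
Compute the critical exponent d = log₂(3) = 1.585.
Compare f(n) = Θ(n³) against n^d:
  k = 3 > d = 1.585, so f(n) = Ω(n^(d+ε)) — Case 3.
  Regularity: a·(n/b)^3/n^3 = a/b^3 = 3/8 < 1 ✓.
  The top-level work dominates: T(n) = Θ(f(n)) = Θ(n³).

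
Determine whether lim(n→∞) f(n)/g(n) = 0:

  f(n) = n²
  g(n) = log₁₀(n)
False

f(n) = n² is O(n²), and g(n) = log₁₀(n) is O(log n).
Since O(n²) grows faster than or equal to O(log n), f(n) = o(g(n)) is false.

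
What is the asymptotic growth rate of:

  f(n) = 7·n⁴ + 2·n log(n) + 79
Θ(n⁴)

Order the terms by growth rate: 79 ≺ 2·n log(n) ≺ 7·n⁴.
The fastest-growing term 7·n⁴ dominates as n → ∞; dropping its constant factor gives Θ(n⁴).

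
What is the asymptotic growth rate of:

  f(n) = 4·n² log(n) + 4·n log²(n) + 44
Θ(n² log n)

Order the terms by growth rate: 44 ≺ 4·n log²(n) ≺ 4·n² log(n).
The fastest-growing term 4·n² log(n) dominates as n → ∞; dropping its constant factor gives Θ(n² log n).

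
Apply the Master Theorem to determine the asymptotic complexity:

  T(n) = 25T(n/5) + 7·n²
Θ(n² log n)

Master Theorem: a = 25, b = 5, f(n) = 7·n².
Compute the critical exponent d = log₅(25) = 2.
Compare f(n) = Θ(n²) against n^d:
  k = 2 = d, so f(n) = Θ(n^d) — Case 2.
  Work is balanced across levels: T(n) = Θ(n^d log n) = Θ(n² log n).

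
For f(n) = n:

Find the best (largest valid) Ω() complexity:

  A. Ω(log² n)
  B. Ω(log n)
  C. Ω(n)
C

f(n) = n is Ω(n).
All listed options are valid Big-Ω bounds (lower bounds),
but Ω(n) is the tightest (largest valid bound).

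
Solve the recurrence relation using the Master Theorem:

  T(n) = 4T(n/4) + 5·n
Θ(n log n)

Master Theorem: a = 4, b = 4, f(n) = 5·n.
Compute the critical exponent d = log₄(4) = 1.
Compare f(n) = Θ(n) against n^d:
  k = 1 = d, so f(n) = Θ(n^d) — Case 2.
  Work is balanced across levels: T(n) = Θ(n^d log n) = Θ(n log n).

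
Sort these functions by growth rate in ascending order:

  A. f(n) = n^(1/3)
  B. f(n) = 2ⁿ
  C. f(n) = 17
C < A < B

Comparing growth rates:
C = 17 is O(1)
A = n^(1/3) is O(n^(1/3))
B = 2ⁿ is O(2ⁿ)

Therefore, the order from slowest to fastest is: C < A < B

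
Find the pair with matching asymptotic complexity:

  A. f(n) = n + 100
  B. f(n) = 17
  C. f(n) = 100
B and C

Examining each function:
  A. n + 100 is O(n)
  B. 17 is O(1)
  C. 100 is O(1)

Functions B and C both have the same complexity class.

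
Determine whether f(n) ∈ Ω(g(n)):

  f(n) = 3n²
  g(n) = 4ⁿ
False

f(n) = 3n² is O(n²), and g(n) = 4ⁿ is O(4ⁿ).
Since O(n²) grows slower than O(4ⁿ), f(n) = Ω(g(n)) is false.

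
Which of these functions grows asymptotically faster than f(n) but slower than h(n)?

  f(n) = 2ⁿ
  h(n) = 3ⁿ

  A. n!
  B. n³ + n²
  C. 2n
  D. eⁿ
D

We need g(n) with 2ⁿ = o(g(n)) and g(n) = o(3ⁿ), i.e. O(2ⁿ) ≺ g ≺ O(3ⁿ).
Check each option:
  A. n! — O(n!) does not grow strictly slower than h(n)
  B. n³ + n² — O(n³) does not grow strictly faster than f(n)
  C. 2n — O(n) does not grow strictly faster than f(n)
  D. eⁿ — O(eⁿ) is strictly between O(2ⁿ) and O(3ⁿ) ✓

Only option D (eⁿ) lies strictly between.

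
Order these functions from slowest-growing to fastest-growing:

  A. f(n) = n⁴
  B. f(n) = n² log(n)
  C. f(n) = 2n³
B < C < A

Comparing growth rates:
B = n² log(n) is O(n² log n)
C = 2n³ is O(n³)
A = n⁴ is O(n⁴)

Therefore, the order from slowest to fastest is: B < C < A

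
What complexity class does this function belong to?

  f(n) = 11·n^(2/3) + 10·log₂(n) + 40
O(n^(2/3))

The dominant term in 11·n^(2/3) + 10·log₂(n) + 40 is 11·n^(2/3), which is Θ(n^(2/3)).
Lower-order terms (10·log₂(n), 40) are asymptotically negligible.
Constants are absorbed, so the tightest bound is O(n^(2/3)).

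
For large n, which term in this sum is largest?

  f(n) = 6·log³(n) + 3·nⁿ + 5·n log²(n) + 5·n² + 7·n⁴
3·nⁿ

Looking at each term:
  - 6·log³(n) is O(log³ n)
  - 3·nⁿ is O(nⁿ)
  - 5·n log²(n) is O(n log² n)
  - 5·n² is O(n²)
  - 7·n⁴ is O(n⁴)

The term 3·nⁿ (O(nⁿ)) grows fastest and dominates all others.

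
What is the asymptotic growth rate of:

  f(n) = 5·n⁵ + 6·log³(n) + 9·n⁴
Θ(n⁵)

Order the terms by growth rate: 6·log³(n) ≺ 9·n⁴ ≺ 5·n⁵.
The fastest-growing term 5·n⁵ dominates as n → ∞; dropping its constant factor gives Θ(n⁵).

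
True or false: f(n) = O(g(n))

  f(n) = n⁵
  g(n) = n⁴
False

f(n) = n⁵ is O(n⁵), and g(n) = n⁴ is O(n⁴).
Since O(n⁵) grows faster than O(n⁴), f(n) = O(g(n)) is false.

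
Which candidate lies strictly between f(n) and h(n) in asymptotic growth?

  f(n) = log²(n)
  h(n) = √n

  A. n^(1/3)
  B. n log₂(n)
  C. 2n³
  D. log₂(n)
A

We need g(n) with log²(n) = o(g(n)) and g(n) = o(√n), i.e. O(log² n) ≺ g ≺ O(√n).
Check each option:
  A. n^(1/3) — O(n^(1/3)) is strictly between O(log² n) and O(√n) ✓
  B. n log₂(n) — O(n log n) does not grow strictly slower than h(n)
  C. 2n³ — O(n³) does not grow strictly slower than h(n)
  D. log₂(n) — O(log n) does not grow strictly faster than f(n)

Only option A (n^(1/3)) lies strictly between.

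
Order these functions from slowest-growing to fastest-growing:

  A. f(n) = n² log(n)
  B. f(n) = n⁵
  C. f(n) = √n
C < A < B

Comparing growth rates:
C = √n is O(√n)
A = n² log(n) is O(n² log n)
B = n⁵ is O(n⁵)

Therefore, the order from slowest to fastest is: C < A < B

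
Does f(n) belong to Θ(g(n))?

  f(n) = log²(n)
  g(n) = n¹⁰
False

f(n) = log²(n) is O(log² n), and g(n) = n¹⁰ is O(n¹⁰).
Since they have different growth rates, f(n) = Θ(g(n)) is false.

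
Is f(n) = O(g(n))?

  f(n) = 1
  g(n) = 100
True

f(n) = 1 and g(n) = 100 are both O(1).
Big-O permits equal growth rates (f ≤ c·g for some c), so f(n) = O(g(n)) is true.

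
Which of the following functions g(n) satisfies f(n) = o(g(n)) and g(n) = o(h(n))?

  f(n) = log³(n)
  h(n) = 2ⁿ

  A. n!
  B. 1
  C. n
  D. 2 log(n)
C

We need g(n) with log³(n) = o(g(n)) and g(n) = o(2ⁿ), i.e. O(log³ n) ≺ g ≺ O(2ⁿ).
Check each option:
  A. n! — O(n!) does not grow strictly slower than h(n)
  B. 1 — O(1) does not grow strictly faster than f(n)
  C. n — O(n) is strictly between O(log³ n) and O(2ⁿ) ✓
  D. 2 log(n) — O(log n) does not grow strictly faster than f(n)

Only option C (n) lies strictly between.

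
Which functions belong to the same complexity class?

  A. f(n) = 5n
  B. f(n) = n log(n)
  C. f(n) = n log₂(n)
B and C

Examining each function:
  A. 5n is O(n)
  B. n log(n) is O(n log n)
  C. n log₂(n) is O(n log n)

Functions B and C both have the same complexity class.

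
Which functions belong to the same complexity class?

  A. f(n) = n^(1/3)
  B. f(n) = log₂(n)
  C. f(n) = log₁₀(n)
B and C

Examining each function:
  A. n^(1/3) is O(n^(1/3))
  B. log₂(n) is O(log n)
  C. log₁₀(n) is O(log n)

Functions B and C both have the same complexity class.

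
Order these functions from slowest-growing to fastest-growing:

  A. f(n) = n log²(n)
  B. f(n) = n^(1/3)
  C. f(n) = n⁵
B < A < C

Comparing growth rates:
B = n^(1/3) is O(n^(1/3))
A = n log²(n) is O(n log² n)
C = n⁵ is O(n⁵)

Therefore, the order from slowest to fastest is: B < A < C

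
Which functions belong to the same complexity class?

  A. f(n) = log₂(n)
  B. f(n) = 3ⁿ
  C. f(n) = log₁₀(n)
A and C

Examining each function:
  A. log₂(n) is O(log n)
  B. 3ⁿ is O(3ⁿ)
  C. log₁₀(n) is O(log n)

Functions A and C both have the same complexity class.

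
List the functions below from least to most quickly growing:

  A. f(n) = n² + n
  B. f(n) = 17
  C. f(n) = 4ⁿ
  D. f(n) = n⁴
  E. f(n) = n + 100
B < E < A < D < C

Comparing growth rates:
B = 17 is O(1)
E = n + 100 is O(n)
A = n² + n is O(n²)
D = n⁴ is O(n⁴)
C = 4ⁿ is O(4ⁿ)

Therefore, the order from slowest to fastest is: B < E < A < D < C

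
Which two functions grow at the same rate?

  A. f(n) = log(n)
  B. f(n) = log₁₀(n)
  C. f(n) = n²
A and B

Examining each function:
  A. log(n) is O(log n)
  B. log₁₀(n) is O(log n)
  C. n² is O(n²)

Functions A and B both have the same complexity class.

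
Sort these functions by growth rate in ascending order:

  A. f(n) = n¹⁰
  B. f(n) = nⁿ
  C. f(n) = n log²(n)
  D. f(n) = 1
D < C < A < B

Comparing growth rates:
D = 1 is O(1)
C = n log²(n) is O(n log² n)
A = n¹⁰ is O(n¹⁰)
B = nⁿ is O(nⁿ)

Therefore, the order from slowest to fastest is: D < C < A < B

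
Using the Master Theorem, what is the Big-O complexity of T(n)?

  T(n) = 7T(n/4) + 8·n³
Θ(n³)

Master Theorem: a = 7, b = 4, f(n) = 8·n³.
Compute the critical exponent d = log₄(7) = 1.404.
Compare f(n) = Θ(n³) against n^d:
  k = 3 > d = 1.404, so f(n) = Ω(n^(d+ε)) — Case 3.
  Regularity: a·(n/b)^3/n^3 = a/b^3 = 7/64 < 1 ✓.
  The top-level work dominates: T(n) = Θ(f(n)) = Θ(n³).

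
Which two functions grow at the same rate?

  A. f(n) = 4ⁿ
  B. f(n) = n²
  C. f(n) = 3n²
B and C

Examining each function:
  A. 4ⁿ is O(4ⁿ)
  B. n² is O(n²)
  C. 3n² is O(n²)

Functions B and C both have the same complexity class.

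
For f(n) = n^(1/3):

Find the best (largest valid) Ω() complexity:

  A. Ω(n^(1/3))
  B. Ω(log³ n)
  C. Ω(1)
A

f(n) = n^(1/3) is Ω(n^(1/3)).
All listed options are valid Big-Ω bounds (lower bounds),
but Ω(n^(1/3)) is the tightest (largest valid bound).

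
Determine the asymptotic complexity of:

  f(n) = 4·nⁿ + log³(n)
O(nⁿ)

The dominant term in 4·nⁿ + log³(n) is 4·nⁿ, which is Θ(nⁿ).
Lower-order terms (log³(n)) are asymptotically negligible.
Constants are absorbed, so the tightest bound is O(nⁿ).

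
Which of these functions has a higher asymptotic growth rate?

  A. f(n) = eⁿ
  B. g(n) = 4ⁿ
B

f(n) = eⁿ is O(eⁿ), while g(n) = 4ⁿ is O(4ⁿ).
Since O(4ⁿ) grows faster than O(eⁿ), g(n) dominates.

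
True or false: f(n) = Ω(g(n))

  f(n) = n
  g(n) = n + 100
True

f(n) = n and g(n) = n + 100 are both O(n).
Big-Ω permits equal growth rates (f ≥ c·g for some c > 0), so f(n) = Ω(g(n)) is true.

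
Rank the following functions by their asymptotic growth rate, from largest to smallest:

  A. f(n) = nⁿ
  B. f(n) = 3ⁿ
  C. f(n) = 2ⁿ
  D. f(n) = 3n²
A > B > C > D

Comparing growth rates:
A = nⁿ is O(nⁿ)
B = 3ⁿ is O(3ⁿ)
C = 2ⁿ is O(2ⁿ)
D = 3n² is O(n²)

Therefore, the order from fastest to slowest is: A > B > C > D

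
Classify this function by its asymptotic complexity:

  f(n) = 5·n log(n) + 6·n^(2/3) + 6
O(n log n)

The dominant term in 5·n log(n) + 6·n^(2/3) + 6 is 5·n log(n), which is Θ(n log n).
Lower-order terms (6·n^(2/3), 6) are asymptotically negligible.
Constants are absorbed, so the tightest bound is O(n log n).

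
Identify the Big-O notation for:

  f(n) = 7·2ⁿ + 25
O(2ⁿ)

The dominant term in 7·2ⁿ + 25 is 7·2ⁿ, which is Θ(2ⁿ).
Lower-order terms (25) are asymptotically negligible.
Constants are absorbed, so the tightest bound is O(2ⁿ).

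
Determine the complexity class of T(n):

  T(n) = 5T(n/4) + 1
Θ(n^log₄(5))

Master Theorem: a = 5, b = 4, f(n) = 1.
Compute the critical exponent d = log₄(5) = 1.161.
Compare f(n) = Θ(1) against n^d:
  k = 0 < d = 1.161, so f(n) = O(n^(d-ε)) — Case 1.
  The recursion cost dominates: T(n) = Θ(n^d) = Θ(n^log₄(5)).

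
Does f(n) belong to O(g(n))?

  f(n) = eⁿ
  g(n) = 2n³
False

f(n) = eⁿ is O(eⁿ), and g(n) = 2n³ is O(n³).
Since O(eⁿ) grows faster than O(n³), f(n) = O(g(n)) is false.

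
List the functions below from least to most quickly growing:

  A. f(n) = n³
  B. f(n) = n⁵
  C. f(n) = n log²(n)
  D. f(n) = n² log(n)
C < D < A < B

Comparing growth rates:
C = n log²(n) is O(n log² n)
D = n² log(n) is O(n² log n)
A = n³ is O(n³)
B = n⁵ is O(n⁵)

Therefore, the order from slowest to fastest is: C < D < A < B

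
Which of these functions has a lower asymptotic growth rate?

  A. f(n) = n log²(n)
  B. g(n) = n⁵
A

f(n) = n log²(n) is O(n log² n), while g(n) = n⁵ is O(n⁵).
Since O(n log² n) grows slower than O(n⁵), f(n) is dominated.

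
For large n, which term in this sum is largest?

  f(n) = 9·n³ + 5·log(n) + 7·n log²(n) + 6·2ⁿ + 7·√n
6·2ⁿ

Looking at each term:
  - 9·n³ is O(n³)
  - 5·log(n) is O(log n)
  - 7·n log²(n) is O(n log² n)
  - 6·2ⁿ is O(2ⁿ)
  - 7·√n is O(√n)

The term 6·2ⁿ (O(2ⁿ)) grows fastest and dominates all others.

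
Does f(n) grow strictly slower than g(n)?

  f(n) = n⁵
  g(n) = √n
False

f(n) = n⁵ is O(n⁵), and g(n) = √n is O(√n).
Since O(n⁵) grows faster than or equal to O(√n), f(n) = o(g(n)) is false.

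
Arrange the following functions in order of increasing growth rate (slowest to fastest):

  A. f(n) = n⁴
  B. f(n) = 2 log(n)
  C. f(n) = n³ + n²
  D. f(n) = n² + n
B < D < C < A

Comparing growth rates:
B = 2 log(n) is O(log n)
D = n² + n is O(n²)
C = n³ + n² is O(n³)
A = n⁴ is O(n⁴)

Therefore, the order from slowest to fastest is: B < D < C < A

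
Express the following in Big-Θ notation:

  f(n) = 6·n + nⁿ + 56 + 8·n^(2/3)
Θ(nⁿ)

Order the terms by growth rate: 56 ≺ 8·n^(2/3) ≺ 6·n ≺ nⁿ.
The fastest-growing term nⁿ dominates as n → ∞; dropping its constant factor gives Θ(nⁿ).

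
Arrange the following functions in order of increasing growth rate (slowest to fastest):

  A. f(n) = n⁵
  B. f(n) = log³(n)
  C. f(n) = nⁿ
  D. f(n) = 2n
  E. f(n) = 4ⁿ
B < D < A < E < C

Comparing growth rates:
B = log³(n) is O(log³ n)
D = 2n is O(n)
A = n⁵ is O(n⁵)
E = 4ⁿ is O(4ⁿ)
C = nⁿ is O(nⁿ)

Therefore, the order from slowest to fastest is: B < D < A < E < C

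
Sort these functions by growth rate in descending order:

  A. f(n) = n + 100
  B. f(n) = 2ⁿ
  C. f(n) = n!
C > B > A

Comparing growth rates:
C = n! is O(n!)
B = 2ⁿ is O(2ⁿ)
A = n + 100 is O(n)

Therefore, the order from fastest to slowest is: C > B > A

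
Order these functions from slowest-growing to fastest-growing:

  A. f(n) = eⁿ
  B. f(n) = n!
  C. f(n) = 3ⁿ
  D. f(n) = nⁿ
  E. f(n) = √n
E < A < C < B < D

Comparing growth rates:
E = √n is O(√n)
A = eⁿ is O(eⁿ)
C = 3ⁿ is O(3ⁿ)
B = n! is O(n!)
D = nⁿ is O(nⁿ)

Therefore, the order from slowest to fastest is: E < A < C < B < D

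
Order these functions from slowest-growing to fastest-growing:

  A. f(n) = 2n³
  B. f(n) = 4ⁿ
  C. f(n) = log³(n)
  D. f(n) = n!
C < A < B < D

Comparing growth rates:
C = log³(n) is O(log³ n)
A = 2n³ is O(n³)
B = 4ⁿ is O(4ⁿ)
D = n! is O(n!)

Therefore, the order from slowest to fastest is: C < A < B < D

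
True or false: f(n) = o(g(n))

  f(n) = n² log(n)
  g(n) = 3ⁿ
True

f(n) = n² log(n) is O(n² log n), and g(n) = 3ⁿ is O(3ⁿ).
Since O(n² log n) grows strictly slower than O(3ⁿ), f(n) = o(g(n)) is true.
This means lim(n→∞) f(n)/g(n) = 0.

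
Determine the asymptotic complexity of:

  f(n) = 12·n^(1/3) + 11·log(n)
O(n^(1/3))

The dominant term in 12·n^(1/3) + 11·log(n) is 12·n^(1/3), which is Θ(n^(1/3)).
Lower-order terms (11·log(n)) are asymptotically negligible.
Constants are absorbed, so the tightest bound is O(n^(1/3)).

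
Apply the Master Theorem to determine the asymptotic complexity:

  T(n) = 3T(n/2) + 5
Θ(n^log₂(3))

Master Theorem: a = 3, b = 2, f(n) = 5.
Compute the critical exponent d = log₂(3) = 1.585.
Compare f(n) = Θ(1) against n^d:
  k = 0 < d = 1.585, so f(n) = O(n^(d-ε)) — Case 1.
  The recursion cost dominates: T(n) = Θ(n^d) = Θ(n^log₂(3)).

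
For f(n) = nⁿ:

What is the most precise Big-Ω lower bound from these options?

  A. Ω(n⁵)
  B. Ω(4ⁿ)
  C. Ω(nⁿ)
C

f(n) = nⁿ is Ω(nⁿ).
All listed options are valid Big-Ω bounds (lower bounds),
but Ω(nⁿ) is the tightest (largest valid bound).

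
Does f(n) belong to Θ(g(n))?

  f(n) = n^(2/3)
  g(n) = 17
False

f(n) = n^(2/3) is O(n^(2/3)), and g(n) = 17 is O(1).
Since they have different growth rates, f(n) = Θ(g(n)) is false.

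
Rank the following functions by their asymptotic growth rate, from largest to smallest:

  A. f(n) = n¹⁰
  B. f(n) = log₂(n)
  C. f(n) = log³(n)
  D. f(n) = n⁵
A > D > C > B

Comparing growth rates:
A = n¹⁰ is O(n¹⁰)
D = n⁵ is O(n⁵)
C = log³(n) is O(log³ n)
B = log₂(n) is O(log n)

Therefore, the order from fastest to slowest is: A > D > C > B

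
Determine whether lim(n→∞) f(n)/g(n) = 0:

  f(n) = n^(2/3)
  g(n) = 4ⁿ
True

f(n) = n^(2/3) is O(n^(2/3)), and g(n) = 4ⁿ is O(4ⁿ).
Since O(n^(2/3)) grows strictly slower than O(4ⁿ), f(n) = o(g(n)) is true.
This means lim(n→∞) f(n)/g(n) = 0.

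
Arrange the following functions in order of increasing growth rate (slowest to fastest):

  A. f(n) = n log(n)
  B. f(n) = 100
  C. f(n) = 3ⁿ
B < A < C

Comparing growth rates:
B = 100 is O(1)
A = n log(n) is O(n log n)
C = 3ⁿ is O(3ⁿ)

Therefore, the order from slowest to fastest is: B < A < C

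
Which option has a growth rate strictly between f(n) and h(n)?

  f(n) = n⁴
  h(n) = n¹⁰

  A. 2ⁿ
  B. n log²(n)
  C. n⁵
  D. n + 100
C

We need g(n) with n⁴ = o(g(n)) and g(n) = o(n¹⁰), i.e. O(n⁴) ≺ g ≺ O(n¹⁰).
Check each option:
  A. 2ⁿ — O(2ⁿ) does not grow strictly slower than h(n)
  B. n log²(n) — O(n log² n) does not grow strictly faster than f(n)
  C. n⁵ — O(n⁵) is strictly between O(n⁴) and O(n¹⁰) ✓
  D. n + 100 — O(n) does not grow strictly faster than f(n)

Only option C (n⁵) lies strictly between.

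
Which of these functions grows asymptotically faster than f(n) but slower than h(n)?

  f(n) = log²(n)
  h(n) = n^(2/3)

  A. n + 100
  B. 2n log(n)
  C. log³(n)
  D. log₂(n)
C

We need g(n) with log²(n) = o(g(n)) and g(n) = o(n^(2/3)), i.e. O(log² n) ≺ g ≺ O(n^(2/3)).
Check each option:
  A. n + 100 — O(n) does not grow strictly slower than h(n)
  B. 2n log(n) — O(n log n) does not grow strictly slower than h(n)
  C. log³(n) — O(log³ n) is strictly between O(log² n) and O(n^(2/3)) ✓
  D. log₂(n) — O(log n) does not grow strictly faster than f(n)

Only option C (log³(n)) lies strictly between.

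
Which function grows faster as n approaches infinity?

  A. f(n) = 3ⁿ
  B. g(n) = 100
A

f(n) = 3ⁿ is O(3ⁿ), while g(n) = 100 is O(1).
Since O(3ⁿ) grows faster than O(1), f(n) dominates.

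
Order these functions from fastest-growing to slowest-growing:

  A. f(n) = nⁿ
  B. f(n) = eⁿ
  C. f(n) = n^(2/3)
A > B > C

Comparing growth rates:
A = nⁿ is O(nⁿ)
B = eⁿ is O(eⁿ)
C = n^(2/3) is O(n^(2/3))

Therefore, the order from fastest to slowest is: A > B > C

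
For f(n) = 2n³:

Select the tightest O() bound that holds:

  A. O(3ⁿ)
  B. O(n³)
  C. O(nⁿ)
B

f(n) = 2n³ is O(n³).
All listed options are valid Big-O bounds (upper bounds),
but O(n³) is the tightest (smallest valid bound).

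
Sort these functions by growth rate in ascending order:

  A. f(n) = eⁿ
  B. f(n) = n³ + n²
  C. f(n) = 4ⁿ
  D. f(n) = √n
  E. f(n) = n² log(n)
D < E < B < A < C

Comparing growth rates:
D = √n is O(√n)
E = n² log(n) is O(n² log n)
B = n³ + n² is O(n³)
A = eⁿ is O(eⁿ)
C = 4ⁿ is O(4ⁿ)

Therefore, the order from slowest to fastest is: D < E < B < A < C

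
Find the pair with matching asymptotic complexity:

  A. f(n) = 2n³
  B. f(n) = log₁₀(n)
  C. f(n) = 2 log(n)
B and C

Examining each function:
  A. 2n³ is O(n³)
  B. log₁₀(n) is O(log n)
  C. 2 log(n) is O(log n)

Functions B and C both have the same complexity class.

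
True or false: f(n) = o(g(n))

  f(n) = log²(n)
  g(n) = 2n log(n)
True

f(n) = log²(n) is O(log² n), and g(n) = 2n log(n) is O(n log n).
Since O(log² n) grows strictly slower than O(n log n), f(n) = o(g(n)) is true.
This means lim(n→∞) f(n)/g(n) = 0.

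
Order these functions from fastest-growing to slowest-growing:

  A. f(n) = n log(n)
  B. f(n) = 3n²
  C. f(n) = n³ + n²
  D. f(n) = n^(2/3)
C > B > A > D

Comparing growth rates:
C = n³ + n² is O(n³)
B = 3n² is O(n²)
A = n log(n) is O(n log n)
D = n^(2/3) is O(n^(2/3))

Therefore, the order from fastest to slowest is: C > B > A > D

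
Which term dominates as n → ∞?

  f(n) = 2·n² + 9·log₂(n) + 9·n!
9·n!

Looking at each term:
  - 2·n² is O(n²)
  - 9·log₂(n) is O(log n)
  - 9·n! is O(n!)

The term 9·n! (O(n!)) grows fastest and dominates all others.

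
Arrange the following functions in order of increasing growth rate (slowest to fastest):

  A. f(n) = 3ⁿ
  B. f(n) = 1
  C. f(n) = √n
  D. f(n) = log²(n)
B < D < C < A

Comparing growth rates:
B = 1 is O(1)
D = log²(n) is O(log² n)
C = √n is O(√n)
A = 3ⁿ is O(3ⁿ)

Therefore, the order from slowest to fastest is: B < D < C < A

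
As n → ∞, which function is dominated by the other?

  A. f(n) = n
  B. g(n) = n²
A

f(n) = n is O(n), while g(n) = n² is O(n²).
Since O(n) grows slower than O(n²), f(n) is dominated.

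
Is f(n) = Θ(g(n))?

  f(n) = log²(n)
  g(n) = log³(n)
False

f(n) = log²(n) is O(log² n), and g(n) = log³(n) is O(log³ n).
Since they have different growth rates, f(n) = Θ(g(n)) is false.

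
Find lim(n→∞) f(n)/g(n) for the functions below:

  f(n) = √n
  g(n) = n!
0

Since √n (O(√n)) grows slower than n! (O(n!)),
the ratio f(n)/g(n) → 0 as n → ∞.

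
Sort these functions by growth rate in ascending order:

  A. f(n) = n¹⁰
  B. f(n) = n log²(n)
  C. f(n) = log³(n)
C < B < A

Comparing growth rates:
C = log³(n) is O(log³ n)
B = n log²(n) is O(n log² n)
A = n¹⁰ is O(n¹⁰)

Therefore, the order from slowest to fastest is: C < B < A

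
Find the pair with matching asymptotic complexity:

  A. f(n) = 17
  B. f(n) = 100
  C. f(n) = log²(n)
A and B

Examining each function:
  A. 17 is O(1)
  B. 100 is O(1)
  C. log²(n) is O(log² n)

Functions A and B both have the same complexity class.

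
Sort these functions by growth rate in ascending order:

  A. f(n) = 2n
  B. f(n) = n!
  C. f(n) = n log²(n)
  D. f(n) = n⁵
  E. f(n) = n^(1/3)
E < A < C < D < B

Comparing growth rates:
E = n^(1/3) is O(n^(1/3))
A = 2n is O(n)
C = n log²(n) is O(n log² n)
D = n⁵ is O(n⁵)
B = n! is O(n!)

Therefore, the order from slowest to fastest is: E < A < C < D < B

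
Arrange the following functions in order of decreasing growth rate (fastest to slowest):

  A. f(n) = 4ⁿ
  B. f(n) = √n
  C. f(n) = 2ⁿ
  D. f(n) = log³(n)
A > C > B > D

Comparing growth rates:
A = 4ⁿ is O(4ⁿ)
C = 2ⁿ is O(2ⁿ)
B = √n is O(√n)
D = log³(n) is O(log³ n)

Therefore, the order from fastest to slowest is: A > C > B > D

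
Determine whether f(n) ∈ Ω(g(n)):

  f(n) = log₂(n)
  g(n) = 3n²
False

f(n) = log₂(n) is O(log n), and g(n) = 3n² is O(n²).
Since O(log n) grows slower than O(n²), f(n) = Ω(g(n)) is false.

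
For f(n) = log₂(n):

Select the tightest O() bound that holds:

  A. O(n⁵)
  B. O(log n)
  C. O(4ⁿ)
B

f(n) = log₂(n) is O(log n).
All listed options are valid Big-O bounds (upper bounds),
but O(log n) is the tightest (smallest valid bound).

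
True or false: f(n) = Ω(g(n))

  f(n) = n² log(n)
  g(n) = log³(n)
True

f(n) = n² log(n) is O(n² log n), and g(n) = log³(n) is O(log³ n).
Since O(n² log n) grows at least as fast as O(log³ n), f(n) = Ω(g(n)) is true.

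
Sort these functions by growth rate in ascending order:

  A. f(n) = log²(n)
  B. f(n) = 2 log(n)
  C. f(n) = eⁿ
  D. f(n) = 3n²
B < A < D < C

Comparing growth rates:
B = 2 log(n) is O(log n)
A = log²(n) is O(log² n)
D = 3n² is O(n²)
C = eⁿ is O(eⁿ)

Therefore, the order from slowest to fastest is: B < A < D < C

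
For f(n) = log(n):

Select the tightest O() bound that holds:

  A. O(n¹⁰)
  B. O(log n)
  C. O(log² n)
B

f(n) = log(n) is O(log n).
All listed options are valid Big-O bounds (upper bounds),
but O(log n) is the tightest (smallest valid bound).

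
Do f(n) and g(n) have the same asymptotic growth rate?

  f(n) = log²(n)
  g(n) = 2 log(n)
False

f(n) = log²(n) is O(log² n), and g(n) = 2 log(n) is O(log n).
Since they have different growth rates, f(n) = Θ(g(n)) is false.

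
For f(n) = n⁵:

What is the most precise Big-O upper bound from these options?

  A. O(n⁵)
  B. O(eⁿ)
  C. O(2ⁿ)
A

f(n) = n⁵ is O(n⁵).
All listed options are valid Big-O bounds (upper bounds),
but O(n⁵) is the tightest (smallest valid bound).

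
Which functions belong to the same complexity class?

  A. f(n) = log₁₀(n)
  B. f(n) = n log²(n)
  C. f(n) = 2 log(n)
A and C

Examining each function:
  A. log₁₀(n) is O(log n)
  B. n log²(n) is O(n log² n)
  C. 2 log(n) is O(log n)

Functions A and C both have the same complexity class.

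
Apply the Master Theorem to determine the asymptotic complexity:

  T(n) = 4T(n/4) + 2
Θ(n)

Master Theorem: a = 4, b = 4, f(n) = 2.
Compute the critical exponent d = log₄(4) = 1.
Compare f(n) = Θ(1) against n^d:
  k = 0 < d = 1, so f(n) = O(n^(d-ε)) — Case 1.
  The recursion cost dominates: T(n) = Θ(n^d) = Θ(n).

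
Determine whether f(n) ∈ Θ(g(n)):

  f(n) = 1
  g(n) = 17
True

f(n) = 1 and g(n) = 17 are both O(1).
Since they have the same asymptotic growth rate, f(n) = Θ(g(n)) is true.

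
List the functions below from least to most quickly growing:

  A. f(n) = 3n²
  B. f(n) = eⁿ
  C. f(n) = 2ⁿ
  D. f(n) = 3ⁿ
A < C < B < D

Comparing growth rates:
A = 3n² is O(n²)
C = 2ⁿ is O(2ⁿ)
B = eⁿ is O(eⁿ)
D = 3ⁿ is O(3ⁿ)

Therefore, the order from slowest to fastest is: A < C < B < D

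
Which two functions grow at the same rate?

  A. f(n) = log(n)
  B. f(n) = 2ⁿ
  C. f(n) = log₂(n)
A and C

Examining each function:
  A. log(n) is O(log n)
  B. 2ⁿ is O(2ⁿ)
  C. log₂(n) is O(log n)

Functions A and C both have the same complexity class.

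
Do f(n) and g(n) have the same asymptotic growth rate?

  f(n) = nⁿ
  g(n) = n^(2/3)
False

f(n) = nⁿ is O(nⁿ), and g(n) = n^(2/3) is O(n^(2/3)).
Since they have different growth rates, f(n) = Θ(g(n)) is false.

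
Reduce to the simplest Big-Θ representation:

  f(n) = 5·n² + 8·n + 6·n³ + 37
Θ(n³)

Order the terms by growth rate: 37 ≺ 8·n ≺ 5·n² ≺ 6·n³.
The fastest-growing term 6·n³ dominates as n → ∞; dropping its constant factor gives Θ(n³).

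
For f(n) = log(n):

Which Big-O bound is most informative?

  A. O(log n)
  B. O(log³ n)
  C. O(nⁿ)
A

f(n) = log(n) is O(log n).
All listed options are valid Big-O bounds (upper bounds),
but O(log n) is the tightest (smallest valid bound).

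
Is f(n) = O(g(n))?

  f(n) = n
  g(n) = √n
False

f(n) = n is O(n), and g(n) = √n is O(√n).
Since O(n) grows faster than O(√n), f(n) = O(g(n)) is false.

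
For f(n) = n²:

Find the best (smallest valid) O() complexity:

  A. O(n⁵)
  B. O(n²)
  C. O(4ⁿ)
B

f(n) = n² is O(n²).
All listed options are valid Big-O bounds (upper bounds),
but O(n²) is the tightest (smallest valid bound).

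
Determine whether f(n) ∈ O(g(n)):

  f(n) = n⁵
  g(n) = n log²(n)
False

f(n) = n⁵ is O(n⁵), and g(n) = n log²(n) is O(n log² n).
Since O(n⁵) grows faster than O(n log² n), f(n) = O(g(n)) is false.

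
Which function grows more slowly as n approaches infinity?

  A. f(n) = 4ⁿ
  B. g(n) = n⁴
B

f(n) = 4ⁿ is O(4ⁿ), while g(n) = n⁴ is O(n⁴).
Since O(n⁴) grows slower than O(4ⁿ), g(n) is dominated.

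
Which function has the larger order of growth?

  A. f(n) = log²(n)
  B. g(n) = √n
B

f(n) = log²(n) is O(log² n), while g(n) = √n is O(√n).
Since O(√n) grows faster than O(log² n), g(n) dominates.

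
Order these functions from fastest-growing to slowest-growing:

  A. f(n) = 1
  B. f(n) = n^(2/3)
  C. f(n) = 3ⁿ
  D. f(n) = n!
D > C > B > A

Comparing growth rates:
D = n! is O(n!)
C = 3ⁿ is O(3ⁿ)
B = n^(2/3) is O(n^(2/3))
A = 1 is O(1)

Therefore, the order from fastest to slowest is: D > C > B > A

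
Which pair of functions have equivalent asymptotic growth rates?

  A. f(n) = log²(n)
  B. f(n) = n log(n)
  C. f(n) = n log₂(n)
B and C

Examining each function:
  A. log²(n) is O(log² n)
  B. n log(n) is O(n log n)
  C. n log₂(n) is O(n log n)

Functions B and C both have the same complexity class.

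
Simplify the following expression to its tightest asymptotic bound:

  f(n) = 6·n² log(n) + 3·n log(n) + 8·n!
Θ(n!)

Order the terms by growth rate: 3·n log(n) ≺ 6·n² log(n) ≺ 8·n!.
The fastest-growing term 8·n! dominates as n → ∞; dropping its constant factor gives Θ(n!).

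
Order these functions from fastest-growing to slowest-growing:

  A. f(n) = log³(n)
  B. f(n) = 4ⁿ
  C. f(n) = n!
C > B > A

Comparing growth rates:
C = n! is O(n!)
B = 4ⁿ is O(4ⁿ)
A = log³(n) is O(log³ n)

Therefore, the order from fastest to slowest is: C > B > A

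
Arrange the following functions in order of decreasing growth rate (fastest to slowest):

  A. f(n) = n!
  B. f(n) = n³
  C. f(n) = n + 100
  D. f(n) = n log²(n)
A > B > D > C

Comparing growth rates:
A = n! is O(n!)
B = n³ is O(n³)
D = n log²(n) is O(n log² n)
C = n + 100 is O(n)

Therefore, the order from fastest to slowest is: A > B > D > C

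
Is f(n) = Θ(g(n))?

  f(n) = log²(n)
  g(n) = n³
False

f(n) = log²(n) is O(log² n), and g(n) = n³ is O(n³).
Since they have different growth rates, f(n) = Θ(g(n)) is false.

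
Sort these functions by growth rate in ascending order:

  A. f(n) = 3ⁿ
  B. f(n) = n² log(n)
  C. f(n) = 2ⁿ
B < C < A

Comparing growth rates:
B = n² log(n) is O(n² log n)
C = 2ⁿ is O(2ⁿ)
A = 3ⁿ is O(3ⁿ)

Therefore, the order from slowest to fastest is: B < C < A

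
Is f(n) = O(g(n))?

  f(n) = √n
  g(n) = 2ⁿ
True

f(n) = √n is O(√n), and g(n) = 2ⁿ is O(2ⁿ).
Since O(√n) ⊆ O(2ⁿ) (f grows no faster than g), f(n) = O(g(n)) is true.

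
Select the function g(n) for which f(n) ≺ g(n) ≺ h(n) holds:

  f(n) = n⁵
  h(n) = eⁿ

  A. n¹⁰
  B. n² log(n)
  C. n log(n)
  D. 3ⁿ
A

We need g(n) with n⁵ = o(g(n)) and g(n) = o(eⁿ), i.e. O(n⁵) ≺ g ≺ O(eⁿ).
Check each option:
  A. n¹⁰ — O(n¹⁰) is strictly between O(n⁵) and O(eⁿ) ✓
  B. n² log(n) — O(n² log n) does not grow strictly faster than f(n)
  C. n log(n) — O(n log n) does not grow strictly faster than f(n)
  D. 3ⁿ — O(3ⁿ) does not grow strictly slower than h(n)

Only option A (n¹⁰) lies strictly between.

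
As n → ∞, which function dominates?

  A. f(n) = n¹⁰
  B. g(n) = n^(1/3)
A

f(n) = n¹⁰ is O(n¹⁰), while g(n) = n^(1/3) is O(n^(1/3)).
Since O(n¹⁰) grows faster than O(n^(1/3)), f(n) dominates.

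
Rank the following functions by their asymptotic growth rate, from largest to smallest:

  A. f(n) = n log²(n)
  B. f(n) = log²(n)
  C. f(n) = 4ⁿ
C > A > B

Comparing growth rates:
C = 4ⁿ is O(4ⁿ)
A = n log²(n) is O(n log² n)
B = log²(n) is O(log² n)

Therefore, the order from fastest to slowest is: C > A > B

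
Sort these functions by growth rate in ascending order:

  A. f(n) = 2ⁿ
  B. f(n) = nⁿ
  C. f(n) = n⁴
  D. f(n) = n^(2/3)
D < C < A < B

Comparing growth rates:
D = n^(2/3) is O(n^(2/3))
C = n⁴ is O(n⁴)
A = 2ⁿ is O(2ⁿ)
B = nⁿ is O(nⁿ)

Therefore, the order from slowest to fastest is: D < C < A < B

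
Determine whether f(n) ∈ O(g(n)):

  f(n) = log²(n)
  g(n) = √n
True

f(n) = log²(n) is O(log² n), and g(n) = √n is O(√n).
Since O(log² n) ⊆ O(√n) (f grows no faster than g), f(n) = O(g(n)) is true.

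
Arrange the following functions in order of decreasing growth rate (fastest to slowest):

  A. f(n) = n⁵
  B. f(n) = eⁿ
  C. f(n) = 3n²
B > A > C

Comparing growth rates:
B = eⁿ is O(eⁿ)
A = n⁵ is O(n⁵)
C = 3n² is O(n²)

Therefore, the order from fastest to slowest is: B > A > C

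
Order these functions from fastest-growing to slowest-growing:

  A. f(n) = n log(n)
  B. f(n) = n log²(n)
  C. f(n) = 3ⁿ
C > B > A

Comparing growth rates:
C = 3ⁿ is O(3ⁿ)
B = n log²(n) is O(n log² n)
A = n log(n) is O(n log n)

Therefore, the order from fastest to slowest is: C > B > A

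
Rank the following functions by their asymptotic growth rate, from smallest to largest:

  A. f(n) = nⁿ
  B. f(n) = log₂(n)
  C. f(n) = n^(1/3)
B < C < A

Comparing growth rates:
B = log₂(n) is O(log n)
C = n^(1/3) is O(n^(1/3))
A = nⁿ is O(nⁿ)

Therefore, the order from slowest to fastest is: B < C < A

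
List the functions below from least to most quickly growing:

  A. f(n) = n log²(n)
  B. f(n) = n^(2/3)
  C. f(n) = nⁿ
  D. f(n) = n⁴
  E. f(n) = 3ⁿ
B < A < D < E < C

Comparing growth rates:
B = n^(2/3) is O(n^(2/3))
A = n log²(n) is O(n log² n)
D = n⁴ is O(n⁴)
E = 3ⁿ is O(3ⁿ)
C = nⁿ is O(nⁿ)

Therefore, the order from slowest to fastest is: B < A < D < E < C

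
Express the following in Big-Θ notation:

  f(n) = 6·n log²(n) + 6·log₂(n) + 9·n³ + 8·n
Θ(n³)

Order the terms by growth rate: 6·log₂(n) ≺ 8·n ≺ 6·n log²(n) ≺ 9·n³.
The fastest-growing term 9·n³ dominates as n → ∞; dropping its constant factor gives Θ(n³).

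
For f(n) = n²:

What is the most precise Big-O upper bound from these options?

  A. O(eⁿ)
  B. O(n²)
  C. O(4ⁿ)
B

f(n) = n² is O(n²).
All listed options are valid Big-O bounds (upper bounds),
but O(n²) is the tightest (smallest valid bound).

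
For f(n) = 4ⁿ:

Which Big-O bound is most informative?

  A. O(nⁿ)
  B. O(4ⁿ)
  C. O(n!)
B

f(n) = 4ⁿ is O(4ⁿ).
All listed options are valid Big-O bounds (upper bounds),
but O(4ⁿ) is the tightest (smallest valid bound).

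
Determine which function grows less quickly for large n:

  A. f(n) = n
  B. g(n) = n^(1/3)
B

f(n) = n is O(n), while g(n) = n^(1/3) is O(n^(1/3)).
Since O(n^(1/3)) grows slower than O(n), g(n) is dominated.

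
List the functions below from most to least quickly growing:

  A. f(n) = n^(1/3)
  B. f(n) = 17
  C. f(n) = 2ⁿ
C > A > B

Comparing growth rates:
C = 2ⁿ is O(2ⁿ)
A = n^(1/3) is O(n^(1/3))
B = 17 is O(1)

Therefore, the order from fastest to slowest is: C > A > B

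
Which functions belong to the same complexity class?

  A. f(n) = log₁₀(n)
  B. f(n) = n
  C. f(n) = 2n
B and C

Examining each function:
  A. log₁₀(n) is O(log n)
  B. n is O(n)
  C. 2n is O(n)

Functions B and C both have the same complexity class.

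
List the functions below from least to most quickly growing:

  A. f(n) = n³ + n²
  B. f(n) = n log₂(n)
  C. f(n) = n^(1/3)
C < B < A

Comparing growth rates:
C = n^(1/3) is O(n^(1/3))
B = n log₂(n) is O(n log n)
A = n³ + n² is O(n³)

Therefore, the order from slowest to fastest is: C < B < A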